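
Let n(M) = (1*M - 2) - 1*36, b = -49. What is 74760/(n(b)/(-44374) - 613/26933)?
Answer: -89347540663920/24858091 ≈ -3.5943e+6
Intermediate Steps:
n(M) = -38 + M (n(M) = (M - 2) - 36 = (-2 + M) - 36 = -38 + M)
74760/(n(b)/(-44374) - 613/26933) = 74760/((-38 - 49)/(-44374) - 613/26933) = 74760/(-87*(-1/44374) - 613*1/26933) = 74760/(87/44374 - 613/26933) = 74760/(-24858091/1195124942) = 74760*(-1195124942/24858091) = -89347540663920/24858091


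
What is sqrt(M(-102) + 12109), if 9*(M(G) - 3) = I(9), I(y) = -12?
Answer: 2*sqrt(27249)/3 ≈ 110.05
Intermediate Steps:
M(G) = 5/3 (M(G) = 3 + (1/9)*(-12) = 3 - 4/3 = 5/3)
sqrt(M(-102) + 12109) = sqrt(5/3 + 12109) = sqrt(36332/3) = 2*sqrt(27249)/3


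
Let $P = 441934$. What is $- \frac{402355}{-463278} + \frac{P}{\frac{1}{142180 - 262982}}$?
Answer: $- \frac{24732796074158549}{463278} \approx -5.3387 \cdot 10^{10}$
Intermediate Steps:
$- \frac{402355}{-463278} + \frac{P}{\frac{1}{142180 - 262982}} = - \frac{402355}{-463278} + \frac{441934}{\frac{1}{142180 - 262982}} = \left(-402355\right) \left(- \frac{1}{463278}\right) + \frac{441934}{\frac{1}{-120802}} = \frac{402355}{463278} + \frac{441934}{- \frac{1}{120802}} = \frac{402355}{463278} + 441934 \left(-120802\right) = \frac{402355}{463278} - 53386511068 = - \frac{24732796074158549}{463278}$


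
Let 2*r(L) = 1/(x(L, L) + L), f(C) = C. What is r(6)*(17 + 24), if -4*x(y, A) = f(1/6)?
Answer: 492/143 ≈ 3.4406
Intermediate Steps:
x(y, A) = -1/24 (x(y, A) = -1/4/6 = -1/4*1/6 = -1/24)
r(L) = 1/(2*(-1/24 + L))
r(6)*(17 + 24) = (12/(-1 + 24*6))*(17 + 24) = (12/(-1 + 144))*41 = (12/143)*41 = 492/143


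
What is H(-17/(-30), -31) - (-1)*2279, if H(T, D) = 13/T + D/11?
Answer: 429936/187 ≈ 2299.1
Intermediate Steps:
H(T, D) = 13/T + D/11 (H(T, D) = 13/T + D*(1/11) = 13/T + D/11)
H(-17/(-30), -31) - (-1)*2279 = (13/((-17/(-30))) + (1/11)*(-31)) - (-1)*2279 = (13/((-17*(-1/30))) - 31/11) - 1*(-2279) = (13/(17/30) - 31/11) + 2279 = (13*(30/17) - 31/11) + 2279 = (390/17 - 31/11) + 2279 = 3763/187 + 2279 = 429936/187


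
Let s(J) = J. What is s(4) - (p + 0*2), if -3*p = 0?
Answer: 4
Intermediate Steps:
p = 0 (p = -1/3*0 = 0)
s(4) - (p + 0*2) = 4 - (0 + 0*2) = 4 - (0 + 0) = 4 - 1*0 = 4 + 0 = 4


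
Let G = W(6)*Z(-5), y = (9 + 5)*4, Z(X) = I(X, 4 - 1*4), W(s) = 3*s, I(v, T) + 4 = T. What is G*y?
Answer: -4032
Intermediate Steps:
I(v, T) = -4 + T
Z(X) = -4 (Z(X) = -4 + (4 - 1*4) = -4 + (4 - 4) = -4 + 0 = -4)
y = 56 (y = 14*4 = 56)
G = -72 (G = (3*6)*(-4) = 18*(-4) = -72)
G*y = -72*56 = -4032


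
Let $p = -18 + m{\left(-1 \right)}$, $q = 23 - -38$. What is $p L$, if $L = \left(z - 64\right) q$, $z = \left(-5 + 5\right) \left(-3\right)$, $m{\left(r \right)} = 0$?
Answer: $70272$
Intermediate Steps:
$q = 61$ ($q = 23 + 38 = 61$)
$z = 0$ ($z = 0 \left(-3\right) = 0$)
$L = -3904$ ($L = \left(0 - 64\right) 61 = \left(-64\right) 61 = -3904$)
$p = -18$ ($p = -18 + 0 = -18$)
$p L = \left(-18\right) \left(-3904\right) = 70272$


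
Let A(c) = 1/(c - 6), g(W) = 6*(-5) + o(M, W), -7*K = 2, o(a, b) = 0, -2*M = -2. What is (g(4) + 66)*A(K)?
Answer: -63/11 ≈ -5.7273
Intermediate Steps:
M = 1 (M = -1/2*(-2) = 1)
K = -2/7 (K = -1/7*2 = -2/7 ≈ -0.28571)
g(W) = -30 (g(W) = 6*(-5) + 0 = -30 + 0 = -30)
A(c) = 1/(-6 + c)
(g(4) + 66)*A(K) = (-30 + 66)/(-6 - 2/7) = 36/(-44/7) = 36*(-7/44) = -63/11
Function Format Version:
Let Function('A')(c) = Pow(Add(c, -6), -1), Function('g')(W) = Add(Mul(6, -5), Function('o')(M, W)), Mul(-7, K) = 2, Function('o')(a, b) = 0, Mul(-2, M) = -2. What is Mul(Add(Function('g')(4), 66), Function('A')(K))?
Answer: Rational(-63, 11) ≈ -5.7273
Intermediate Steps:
M = 1 (M = Mul(Rational(-1, 2), -2) = 1)
K = Rational(-2, 7) (K = Mul(Rational(-1, 7), 2) = Rational(-2, 7) ≈ -0.28571)
Function('g')(W) = -30 (Function('g')(W) = Add(Mul(6, -5), 0) = Add(-30, 0) = -30)
Function('A')(c) = Pow(Add(-6, c), -1)
Mul(Add(Function('g')(4), 66), Function('A')(K)) = Mul(Add(-30, 66), Pow(Add(-6, Rational(-2, 7)), -1)) = Mul(36, Pow(Rational(-44, 7), -1)) = Mul(36, Rational(-7, 44)) = Rational(-63, 11)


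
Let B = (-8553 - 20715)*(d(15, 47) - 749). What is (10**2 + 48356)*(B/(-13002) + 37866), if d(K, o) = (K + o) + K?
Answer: 3817247676336/2167 ≈ 1.7615e+9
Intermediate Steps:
d(K, o) = o + 2*K
B = 19668096 (B = (-8553 - 20715)*((47 + 2*15) - 749) = -29268*((47 + 30) - 749) = -29268*(77 - 749) = -29268*(-672) = 19668096)
(10**2 + 48356)*(B/(-13002) + 37866) = (10**2 + 48356)*(19668096/(-13002) + 37866) = (100 + 48356)*(19668096*(-1/13002) + 37866) = 48456*(-3278016/2167 + 37866) = 48456*(78777606/2167) = 3817247676336/2167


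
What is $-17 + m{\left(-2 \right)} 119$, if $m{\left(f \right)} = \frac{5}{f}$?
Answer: $- \frac{629}{2} \approx -314.5$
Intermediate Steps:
$-17 + m{\left(-2 \right)} 119 = -17 + \frac{5}{-2} \cdot 119 = -17 + 5 \left(- \frac{1}{2}\right) 119 = -17 - \frac{595}{2} = - \frac{629}{2}$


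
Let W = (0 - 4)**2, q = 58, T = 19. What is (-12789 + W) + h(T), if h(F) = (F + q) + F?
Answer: -12677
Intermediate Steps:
h(F) = 58 + 2*F (h(F) = (F + 58) + F = (58 + F) + F = 58 + 2*F)
W = 16 (W = (-4)**2 = 16)
(-12789 + W) + h(T) = (-12789 + 16) + (58 + 2*19) = -12773 + (58 + 38) = -12773 + 96 = -12677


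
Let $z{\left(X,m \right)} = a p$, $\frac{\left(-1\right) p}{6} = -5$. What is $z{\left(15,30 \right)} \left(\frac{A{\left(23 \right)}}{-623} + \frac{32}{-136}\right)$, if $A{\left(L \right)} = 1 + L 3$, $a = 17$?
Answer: $- \frac{15780}{89} \approx -177.3$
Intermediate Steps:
$A{\left(L \right)} = 1 + 3 L$
$p = 30$ ($p = \left(-6\right) \left(-5\right) = 30$)
$z{\left(X,m \right)} = 510$ ($z{\left(X,m \right)} = 17 \cdot 30 = 510$)
$z{\left(15,30 \right)} \left(\frac{A{\left(23 \right)}}{-623} + \frac{32}{-136}\right) = 510 \left(\frac{1 + 3 \cdot 23}{-623} + \frac{32}{-136}\right) = 510 \left(\left(1 + 69\right) \left(- \frac{1}{623}\right) + 32 \left(- \frac{1}{136}\right)\right) = 510 \left(70 \left(- \frac{1}{623}\right) - \frac{4}{17}\right) = 510 \left(- \frac{10}{89} - \frac{4}{17}\right) = 510 \left(- \frac{526}{1513}\right) = - \frac{15780}{89}$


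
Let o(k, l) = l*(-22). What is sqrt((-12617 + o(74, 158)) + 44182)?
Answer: 3*sqrt(3121) ≈ 167.60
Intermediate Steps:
o(k, l) = -22*l
sqrt((-12617 + o(74, 158)) + 44182) = sqrt((-12617 - 22*158) + 44182) = sqrt((-12617 - 3476) + 44182) = sqrt(-16093 + 44182) = sqrt(28089) = 3*sqrt(3121)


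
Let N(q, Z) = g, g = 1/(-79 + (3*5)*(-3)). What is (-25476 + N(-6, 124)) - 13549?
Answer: -4839101/124 ≈ -39025.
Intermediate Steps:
g = -1/124 (g = 1/(-79 + 15*(-3)) = 1/(-79 - 45) = 1/(-124) = -1/124 ≈ -0.0080645)
N(q, Z) = -1/124
(-25476 + N(-6, 124)) - 13549 = (-25476 - 1/124) - 13549 = -3159025/124 - 13549 = -4839101/124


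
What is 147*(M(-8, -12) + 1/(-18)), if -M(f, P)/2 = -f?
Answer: -14161/6 ≈ -2360.2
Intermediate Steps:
M(f, P) = 2*f (M(f, P) = -(-2)*f = 2*f)
147*(M(-8, -12) + 1/(-18)) = 147*(2*(-8) + 1/(-18)) = 147*(-16 - 1/18) = 147*(-289/18) = -14161/6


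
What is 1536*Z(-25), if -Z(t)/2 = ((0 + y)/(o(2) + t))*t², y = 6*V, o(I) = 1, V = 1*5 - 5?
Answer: 0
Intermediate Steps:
V = 0 (V = 5 - 5 = 0)
y = 0 (y = 6*0 = 0)
Z(t) = 0 (Z(t) = -2*(0 + 0)/(1 + t)*t² = -2*0/(1 + t)*t² = -0*t² = -2*0 = 0)
1536*Z(-25) = 1536*0 = 0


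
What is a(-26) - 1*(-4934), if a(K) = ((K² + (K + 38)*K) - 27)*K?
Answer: -3828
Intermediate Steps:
a(K) = K*(-27 + K² + K*(38 + K)) (a(K) = ((K² + (38 + K)*K) - 27)*K = ((K² + K*(38 + K)) - 27)*K = (-27 + K² + K*(38 + K))*K = K*(-27 + K² + K*(38 + K)))
a(-26) - 1*(-4934) = -26*(-27 + 2*(-26)² + 38*(-26)) - 1*(-4934) = -26*(-27 + 2*676 - 988) + 4934 = -26*(-27 + 1352 - 988) + 4934 = -26*337 + 4934 = -8762 + 4934 = -3828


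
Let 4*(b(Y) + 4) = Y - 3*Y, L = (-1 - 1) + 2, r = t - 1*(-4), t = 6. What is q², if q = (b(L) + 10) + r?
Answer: 256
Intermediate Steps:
r = 10 (r = 6 - 1*(-4) = 6 + 4 = 10)
L = 0 (L = -2 + 2 = 0)
b(Y) = -4 - Y/2 (b(Y) = -4 + (Y - 3*Y)/4 = -4 + (-2*Y)/4 = -4 - Y/2)
q = 16 (q = ((-4 - ½*0) + 10) + 10 = ((-4 + 0) + 10) + 10 = (-4 + 10) + 10 = 6 + 10 = 16)
q² = 16² = 256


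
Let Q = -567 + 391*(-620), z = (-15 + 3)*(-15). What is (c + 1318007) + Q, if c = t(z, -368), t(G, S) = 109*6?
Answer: 1075674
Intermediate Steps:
z = 180 (z = -12*(-15) = 180)
t(G, S) = 654
c = 654
Q = -242987 (Q = -567 - 242420 = -242987)
(c + 1318007) + Q = (654 + 1318007) - 242987 = 1318661 - 242987 = 1075674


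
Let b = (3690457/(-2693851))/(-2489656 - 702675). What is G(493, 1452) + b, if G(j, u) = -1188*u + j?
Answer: -14829974471453730466/8599664056681 ≈ -1.7245e+6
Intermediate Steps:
G(j, u) = j - 1188*u
b = 3690457/8599664056681 (b = (3690457*(-1/2693851))/(-3192331) = -3690457/2693851*(-1/3192331) = 3690457/8599664056681 ≈ 4.2914e-7)
G(493, 1452) + b = (493 - 1188*1452) + 3690457/8599664056681 = (493 - 1724976) + 3690457/8599664056681 = -1724483 + 3690457/8599664056681 = -14829974471453730466/8599664056681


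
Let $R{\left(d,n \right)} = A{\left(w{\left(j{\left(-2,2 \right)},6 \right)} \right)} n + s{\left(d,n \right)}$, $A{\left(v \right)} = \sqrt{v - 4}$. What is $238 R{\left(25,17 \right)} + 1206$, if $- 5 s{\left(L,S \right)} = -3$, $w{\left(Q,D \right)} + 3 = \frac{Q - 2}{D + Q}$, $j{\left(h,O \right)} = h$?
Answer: $\frac{6744}{5} + 8092 i \sqrt{2} \approx 1348.8 + 11444.0 i$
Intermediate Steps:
$w{\left(Q,D \right)} = -3 + \frac{-2 + Q}{D + Q}$ ($w{\left(Q,D \right)} = -3 + \frac{Q - 2}{D + Q} = -3 + \frac{-2 + Q}{D + Q}$)
$s{\left(L,S \right)} = \frac{3}{5}$ ($s{\left(L,S \right)} = \left(- \frac{1}{5}\right) \left(-3\right) = \frac{3}{5}$)
$A{\left(v \right)} = \sqrt{-4 + v}$
$R{\left(d,n \right)} = \frac{3}{5} + 2 i n \sqrt{2}$ ($R{\left(d,n \right)} = \sqrt{-4 + \frac{-2 - 18 - -4}{6 - 2}} n + \frac{3}{5} = \sqrt{-4 + \frac{-2 - 18 + 4}{4}} n + \frac{3}{5} = \sqrt{-4 + \frac{1}{4} \left(-16\right)} n + \frac{3}{5} = \sqrt{-4 - 4} n + \frac{3}{5} = \sqrt{-8} n + \frac{3}{5} = 2 i \sqrt{2} n + \frac{3}{5} = 2 i n \sqrt{2} + \frac{3}{5} = \frac{3}{5} + 2 i n \sqrt{2}$)
$238 R{\left(25,17 \right)} + 1206 = 238 \left(\frac{3}{5} + 2 i 17 \sqrt{2}\right) + 1206 = 238 \left(\frac{3}{5} + 34 i \sqrt{2}\right) + 1206 = \left(\frac{714}{5} + 8092 i \sqrt{2}\right) + 1206 = \frac{6744}{5} + 8092 i \sqrt{2}$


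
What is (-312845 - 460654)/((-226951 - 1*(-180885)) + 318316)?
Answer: -257833/90750 ≈ -2.8411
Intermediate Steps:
(-312845 - 460654)/((-226951 - 1*(-180885)) + 318316) = -773499/((-226951 + 180885) + 318316) = -773499/(-46066 + 318316) = -773499/272250 = -773499*1/272250 = -257833/90750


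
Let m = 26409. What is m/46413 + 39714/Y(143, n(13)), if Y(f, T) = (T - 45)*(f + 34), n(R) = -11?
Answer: -87859993/25558092 ≈ -3.4377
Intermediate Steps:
Y(f, T) = (-45 + T)*(34 + f)
m/46413 + 39714/Y(143, n(13)) = 26409/46413 + 39714/(-1530 - 45*143 + 34*(-11) - 11*143) = 26409*(1/46413) + 39714/(-1530 - 6435 - 374 - 1573) = 8803/15471 + 39714/(-9912) = 8803/15471 + 39714*(-1/9912) = 8803/15471 - 6619/1652 = -87859993/25558092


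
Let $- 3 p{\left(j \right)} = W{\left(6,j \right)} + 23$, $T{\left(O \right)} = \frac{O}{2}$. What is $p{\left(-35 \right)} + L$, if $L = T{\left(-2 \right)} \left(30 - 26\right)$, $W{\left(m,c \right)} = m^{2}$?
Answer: $- \frac{71}{3} \approx -23.667$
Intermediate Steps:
$T{\left(O \right)} = \frac{O}{2}$ ($T{\left(O \right)} = O \frac{1}{2} = \frac{O}{2}$)
$L = -4$ ($L = \frac{1}{2} \left(-2\right) \left(30 - 26\right) = \left(-1\right) 4 = -4$)
$p{\left(j \right)} = - \frac{59}{3}$ ($p{\left(j \right)} = - \frac{6^{2} + 23}{3} = - \frac{36 + 23}{3} = \left(- \frac{1}{3}\right) 59 = - \frac{59}{3}$)
$p{\left(-35 \right)} + L = - \frac{59}{3} - 4 = - \frac{71}{3}$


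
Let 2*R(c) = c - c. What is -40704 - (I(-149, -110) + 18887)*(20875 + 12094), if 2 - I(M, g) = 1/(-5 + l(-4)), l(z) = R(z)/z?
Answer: -3113993694/5 ≈ -6.2280e+8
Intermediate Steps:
R(c) = 0 (R(c) = (c - c)/2 = (½)*0 = 0)
l(z) = 0 (l(z) = 0/z = 0)
I(M, g) = 11/5 (I(M, g) = 2 - 1/(-5 + 0) = 2 - 1/(-5) = 2 - 1*(-⅕) = 2 + ⅕ = 11/5)
-40704 - (I(-149, -110) + 18887)*(20875 + 12094) = -40704 - (11/5 + 18887)*(20875 + 12094) = -40704 - 94446*32969/5 = -40704 - 1*3113790174/5 = -40704 - 3113790174/5 = -3113993694/5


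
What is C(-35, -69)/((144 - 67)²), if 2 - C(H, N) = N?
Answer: 71/5929 ≈ 0.011975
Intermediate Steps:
C(H, N) = 2 - N
C(-35, -69)/((144 - 67)²) = (2 - 1*(-69))/((144 - 67)²) = (2 + 69)/(77²) = 71/5929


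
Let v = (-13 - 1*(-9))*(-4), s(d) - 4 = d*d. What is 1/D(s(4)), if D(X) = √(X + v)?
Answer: ⅙ ≈ 0.16667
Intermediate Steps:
s(d) = 4 + d² (s(d) = 4 + d*d = 4 + d²)
v = 16 (v = (-13 + 9)*(-4) = -4*(-4) = 16)
D(X) = √(16 + X) (D(X) = √(X + 16) = √(16 + X))
1/D(s(4)) = 1/(√(16 + (4 + 4²))) = 1/(√(16 + (4 + 16))) = 1/(√(16 + 20)) = 1/(√36) = 1/6 = ⅙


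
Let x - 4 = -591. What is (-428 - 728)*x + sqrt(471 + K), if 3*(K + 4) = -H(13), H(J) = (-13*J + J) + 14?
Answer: 678572 + sqrt(4629)/3 ≈ 6.7860e+5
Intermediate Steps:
x = -587 (x = 4 - 591 = -587)
H(J) = 14 - 12*J (H(J) = -12*J + 14 = 14 - 12*J)
K = 130/3 (K = -4 + (-(14 - 12*13))/3 = -4 + (-(14 - 156))/3 = -4 + (-1*(-142))/3 = -4 + (1/3)*142 = -4 + 142/3 = 130/3 ≈ 43.333)
(-428 - 728)*x + sqrt(471 + K) = (-428 - 728)*(-587) + sqrt(471 + 130/3) = -1156*(-587) + sqrt(1543/3) = 678572 + sqrt(4629)/3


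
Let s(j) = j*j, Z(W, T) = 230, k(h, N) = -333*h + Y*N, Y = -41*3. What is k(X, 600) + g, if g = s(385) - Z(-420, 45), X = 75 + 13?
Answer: 44891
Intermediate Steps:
X = 88
Y = -123
k(h, N) = -333*h - 123*N
s(j) = j**2
g = 147995 (g = 385**2 - 1*230 = 148225 - 230 = 147995)
k(X, 600) + g = (-333*88 - 123*600) + 147995 = (-29304 - 73800) + 147995 = -103104 + 147995 = 44891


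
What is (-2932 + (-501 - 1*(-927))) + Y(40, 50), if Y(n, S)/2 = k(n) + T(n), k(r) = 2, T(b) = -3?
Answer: -2508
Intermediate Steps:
Y(n, S) = -2 (Y(n, S) = 2*(2 - 3) = 2*(-1) = -2)
(-2932 + (-501 - 1*(-927))) + Y(40, 50) = (-2932 + (-501 - 1*(-927))) - 2 = (-2932 + (-501 + 927)) - 2 = (-2932 + 426) - 2 = -2506 - 2 = -2508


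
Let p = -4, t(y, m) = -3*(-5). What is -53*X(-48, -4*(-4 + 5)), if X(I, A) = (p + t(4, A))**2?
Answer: -6413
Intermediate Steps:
t(y, m) = 15
X(I, A) = 121 (X(I, A) = (-4 + 15)**2 = 11**2 = 121)
-53*X(-48, -4*(-4 + 5)) = -53*121 = -6413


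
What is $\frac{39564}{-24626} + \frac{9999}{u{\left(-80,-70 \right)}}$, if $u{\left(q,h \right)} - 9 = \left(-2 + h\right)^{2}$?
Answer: $\frac{323647}{1014943} \approx 0.31888$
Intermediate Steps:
$u{\left(q,h \right)} = 9 + \left(-2 + h\right)^{2}$
$\frac{39564}{-24626} + \frac{9999}{u{\left(-80,-70 \right)}} = \frac{39564}{-24626} + \frac{9999}{9 + \left(-2 - 70\right)^{2}} = 39564 \left(- \frac{1}{24626}\right) + \frac{9999}{9 + \left(-72\right)^{2}} = - \frac{2826}{1759} + \frac{9999}{9 + 5184} = - \frac{2826}{1759} + \frac{9999}{5193} = - \frac{2826}{1759} + 9999 \cdot \frac{1}{5193} = - \frac{2826}{1759} + \frac{1111}{577} = \frac{323647}{1014943}$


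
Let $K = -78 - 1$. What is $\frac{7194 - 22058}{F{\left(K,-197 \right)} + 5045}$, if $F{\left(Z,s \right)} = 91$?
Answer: $- \frac{929}{321} \approx -2.8941$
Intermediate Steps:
$K = -79$ ($K = -78 - 1 = -79$)
$\frac{7194 - 22058}{F{\left(K,-197 \right)} + 5045} = \frac{7194 - 22058}{91 + 5045} = - \frac{14864}{5136} = \left(-14864\right) \frac{1}{5136} = - \frac{929}{321}$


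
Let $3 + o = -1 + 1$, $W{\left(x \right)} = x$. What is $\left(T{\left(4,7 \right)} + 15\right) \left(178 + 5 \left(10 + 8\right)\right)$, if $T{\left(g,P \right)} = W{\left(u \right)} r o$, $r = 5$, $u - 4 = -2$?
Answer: $-4020$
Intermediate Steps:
$u = 2$ ($u = 4 - 2 = 2$)
$o = -3$ ($o = -3 + \left(-1 + 1\right) = -3 + 0 = -3$)
$T{\left(g,P \right)} = -30$ ($T{\left(g,P \right)} = 2 \cdot 5 \left(-3\right) = 10 \left(-3\right) = -30$)
$\left(T{\left(4,7 \right)} + 15\right) \left(178 + 5 \left(10 + 8\right)\right) = \left(-30 + 15\right) \left(178 + 5 \left(10 + 8\right)\right) = - 15 \left(178 + 5 \cdot 18\right) = - 15 \left(178 + 90\right) = \left(-15\right) 268 = -4020$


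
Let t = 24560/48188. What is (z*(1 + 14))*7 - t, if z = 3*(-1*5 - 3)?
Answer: -30364580/12047 ≈ -2520.5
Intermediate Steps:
z = -24 (z = 3*(-5 - 3) = 3*(-8) = -24)
t = 6140/12047 (t = 24560*(1/48188) = 6140/12047 ≈ 0.50967)
(z*(1 + 14))*7 - t = -24*(1 + 14)*7 - 1*6140/12047 = -24*15*7 - 6140/12047 = -360*7 - 6140/12047 = -2520 - 6140/12047 = -30364580/12047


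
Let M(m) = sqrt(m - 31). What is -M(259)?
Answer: -2*sqrt(57) ≈ -15.100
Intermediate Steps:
M(m) = sqrt(-31 + m)
-M(259) = -sqrt(-31 + 259) = -sqrt(228) = -2*sqrt(57)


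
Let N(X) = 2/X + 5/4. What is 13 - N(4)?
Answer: 45/4 ≈ 11.250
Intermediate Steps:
N(X) = 5/4 + 2/X (N(X) = 2/X + 5*(1/4) = 2/X + 5/4 = 5/4 + 2/X)
13 - N(4) = 13 - (5/4 + 2/4) = 13 - (5/4 + 2*(1/4)) = 13 - (5/4 + 1/2) = 13 - 1*7/4 = 13 - 7/4 = 45/4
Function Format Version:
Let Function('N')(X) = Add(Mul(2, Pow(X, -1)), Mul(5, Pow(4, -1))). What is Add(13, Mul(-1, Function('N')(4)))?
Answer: Rational(45, 4) ≈ 11.250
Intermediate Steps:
Function('N')(X) = Add(Rational(5, 4), Mul(2, Pow(X, -1))) (Function('N')(X) = Add(Mul(2, Pow(X, -1)), Mul(5, Rational(1, 4))) = Add(Mul(2, Pow(X, -1)), Rational(5, 4)) = Add(Rational(5, 4), Mul(2, Pow(X, -1))))
Add(13, Mul(-1, Function('N')(4))) = Add(13, Mul(-1, Add(Rational(5, 4), Mul(2, Pow(4, -1))))) = Add(13, Mul(-1, Add(Rational(5, 4), Mul(2, Rational(1, 4))))) = Add(13, Mul(-1, Add(Rational(5, 4), Rational(1, 2)))) = Add(13, Mul(-1, Rational(7, 4))) = Add(13, Rational(-7, 4)) = Rational(45, 4)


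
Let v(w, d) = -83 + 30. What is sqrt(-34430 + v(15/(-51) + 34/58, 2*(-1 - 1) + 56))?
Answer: I*sqrt(34483) ≈ 185.7*I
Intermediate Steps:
v(w, d) = -53
sqrt(-34430 + v(15/(-51) + 34/58, 2*(-1 - 1) + 56)) = sqrt(-34430 - 53) = sqrt(-34483) = I*sqrt(34483)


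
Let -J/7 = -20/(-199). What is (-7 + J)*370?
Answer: -567210/199 ≈ -2850.3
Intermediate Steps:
J = -140/199 (J = -(-140)/(-199) = -(-140)*(-1)/199 = -7*20/199 = -140/199 ≈ -0.70352)
(-7 + J)*370 = (-7 - 140/199)*370 = -1533/199*370 = -567210/199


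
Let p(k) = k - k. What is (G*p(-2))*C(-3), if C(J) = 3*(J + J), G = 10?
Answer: 0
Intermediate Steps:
p(k) = 0
C(J) = 6*J (C(J) = 3*(2*J) = 6*J)
(G*p(-2))*C(-3) = (10*0)*(6*(-3)) = 0*(-18) = 0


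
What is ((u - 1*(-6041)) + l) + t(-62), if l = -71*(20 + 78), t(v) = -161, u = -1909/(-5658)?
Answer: -265105/246 ≈ -1077.7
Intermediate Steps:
u = 83/246 (u = -1909*(-1/5658) = 83/246 ≈ 0.33740)
l = -6958 (l = -71*98 = -6958)
((u - 1*(-6041)) + l) + t(-62) = ((83/246 - 1*(-6041)) - 6958) - 161 = ((83/246 + 6041) - 6958) - 161 = (1486169/246 - 6958) - 161 = -225499/246 - 161 = -265105/246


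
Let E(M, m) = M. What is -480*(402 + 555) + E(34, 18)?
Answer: -459326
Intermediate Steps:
-480*(402 + 555) + E(34, 18) = -480*(402 + 555) + 34 = -480*957 + 34 = -459360 + 34 = -459326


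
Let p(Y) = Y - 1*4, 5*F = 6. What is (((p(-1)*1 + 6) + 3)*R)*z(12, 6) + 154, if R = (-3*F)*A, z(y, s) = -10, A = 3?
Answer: 586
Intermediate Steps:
F = 6/5 (F = (⅕)*6 = 6/5 ≈ 1.2000)
p(Y) = -4 + Y (p(Y) = Y - 4 = -4 + Y)
R = -54/5 (R = -3*6/5*3 = -18/5*3 = -54/5 ≈ -10.800)
(((p(-1)*1 + 6) + 3)*R)*z(12, 6) + 154 = ((((-4 - 1)*1 + 6) + 3)*(-54/5))*(-10) + 154 = (((-5*1 + 6) + 3)*(-54/5))*(-10) + 154 = (((-5 + 6) + 3)*(-54/5))*(-10) + 154 = ((1 + 3)*(-54/5))*(-10) + 154 = (4*(-54/5))*(-10) + 154 = -216/5*(-10) + 154 = 432 + 154 = 586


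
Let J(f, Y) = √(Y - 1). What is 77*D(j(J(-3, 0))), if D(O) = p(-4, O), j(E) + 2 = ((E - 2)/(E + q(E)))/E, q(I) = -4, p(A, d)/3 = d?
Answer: -8316/17 - 2079*I/17 ≈ -489.18 - 122.29*I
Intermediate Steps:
p(A, d) = 3*d
J(f, Y) = √(-1 + Y)
j(E) = -2 + (-2 + E)/(E*(-4 + E)) (j(E) = -2 + ((E - 2)/(E - 4))/E = -2 + ((-2 + E)/(-4 + E))/E = -2 + (-2 + E)/(E*(-4 + E)))
D(O) = 3*O
77*D(j(J(-3, 0))) = 77*(3*((-2 - 2*(√(-1 + 0))² + 9*√(-1 + 0))/((√(-1 + 0))*(-4 + √(-1 + 0))))) = 77*(3*((-2 - 2*(√(-1))² + 9*√(-1))/((√(-1))*(-4 + √(-1))))) = 77*(3*((-2 - 2*I² + 9*I)/(I*(-4 + I)))) = 77*(3*((-I)*((-4 - I)/17)*(-2 - 2*(-1) + 9*I))) = 77*(3*((-I)*((-4 - I)/17)*(-2 + 2 + 9*I))) = 77*(3*((-I)*((-4 - I)/17)*(9*I))) = 77*(3*(-36/17 - 9*I/17)) = 77*(-108/17 - 27*I/17) = -8316/17 - 2079*I/17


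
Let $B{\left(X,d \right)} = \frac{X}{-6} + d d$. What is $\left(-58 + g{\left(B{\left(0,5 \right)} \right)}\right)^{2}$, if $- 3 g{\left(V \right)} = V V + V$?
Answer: $\frac{678976}{9} \approx 75442.0$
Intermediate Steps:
$B{\left(X,d \right)} = d^{2} - \frac{X}{6}$ ($B{\left(X,d \right)} = - \frac{X}{6} + d^{2} = d^{2} - \frac{X}{6}$)
$g{\left(V \right)} = - \frac{V}{3} - \frac{V^{2}}{3}$ ($g{\left(V \right)} = - \frac{V V + V}{3} = - \frac{V^{2} + V}{3} = - \frac{V + V^{2}}{3} = - \frac{V}{3} - \frac{V^{2}}{3}$)
$\left(-58 + g{\left(B{\left(0,5 \right)} \right)}\right)^{2} = \left(-58 - \frac{\left(5^{2} - 0\right) \left(1 + \left(5^{2} - 0\right)\right)}{3}\right)^{2} = \left(-58 - \frac{\left(25 + 0\right) \left(1 + \left(25 + 0\right)\right)}{3}\right)^{2} = \left(-58 - \frac{25 \left(1 + 25\right)}{3}\right)^{2} = \left(-58 - \frac{25}{3} \cdot 26\right)^{2} = \left(-58 - \frac{650}{3}\right)^{2} = \left(- \frac{824}{3}\right)^{2} = \frac{678976}{9}$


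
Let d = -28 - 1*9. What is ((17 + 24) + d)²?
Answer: 16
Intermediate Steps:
d = -37 (d = -28 - 9 = -37)
((17 + 24) + d)² = ((17 + 24) - 37)² = (41 - 37)² = 4² = 16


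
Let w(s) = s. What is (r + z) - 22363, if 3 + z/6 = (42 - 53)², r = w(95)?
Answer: -21560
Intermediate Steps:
r = 95
z = 708 (z = -18 + 6*(42 - 53)² = -18 + 6*(-11)² = -18 + 6*121 = -18 + 726 = 708)
(r + z) - 22363 = (95 + 708) - 22363 = 803 - 22363 = -21560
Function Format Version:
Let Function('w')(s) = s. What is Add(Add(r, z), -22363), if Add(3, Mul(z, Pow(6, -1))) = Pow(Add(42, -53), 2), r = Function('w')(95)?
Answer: -21560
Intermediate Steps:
r = 95
z = 708 (z = Add(-18, Mul(6, Pow(Add(42, -53), 2))) = Add(-18, Mul(6, Pow(-11, 2))) = Add(-18, Mul(6, 121)) = Add(-18, 726) = 708)
Add(Add(r, z), -22363) = Add(Add(95, 708), -22363) = Add(803, -22363) = -21560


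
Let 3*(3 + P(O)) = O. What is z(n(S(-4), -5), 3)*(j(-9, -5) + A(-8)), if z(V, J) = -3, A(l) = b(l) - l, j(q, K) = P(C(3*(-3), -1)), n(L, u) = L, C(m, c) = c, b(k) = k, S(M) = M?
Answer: 10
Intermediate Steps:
P(O) = -3 + O/3
j(q, K) = -10/3 (j(q, K) = -3 + (⅓)*(-1) = -3 - ⅓ = -10/3)
A(l) = 0 (A(l) = l - l = 0)
z(n(S(-4), -5), 3)*(j(-9, -5) + A(-8)) = -3*(-10/3 + 0) = -3*(-10/3) = 10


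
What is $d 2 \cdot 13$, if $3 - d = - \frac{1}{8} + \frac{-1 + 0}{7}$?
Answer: $\frac{2379}{28} \approx 84.964$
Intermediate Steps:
$d = \frac{183}{56}$ ($d = 3 - \left(- \frac{1}{8} + \frac{-1 + 0}{7}\right) = 3 - \left(\left(-1\right) \frac{1}{8} - \frac{1}{7}\right) = 3 - \left(- \frac{1}{8} - \frac{1}{7}\right) = 3 - - \frac{15}{56} = 3 + \frac{15}{56} = \frac{183}{56} \approx 3.2679$)
$d 2 \cdot 13 = \frac{183}{56} \cdot 2 \cdot 13 = \frac{183}{28} \cdot 13 = \frac{2379}{28}$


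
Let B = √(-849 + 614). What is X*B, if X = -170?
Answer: -170*I*√235 ≈ -2606.1*I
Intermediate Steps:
B = I*√235 (B = √(-235) = I*√235 ≈ 15.33*I)
X*B = -170*I*√235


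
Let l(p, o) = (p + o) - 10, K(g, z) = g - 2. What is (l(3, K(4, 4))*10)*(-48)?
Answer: 2400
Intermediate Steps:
K(g, z) = -2 + g
l(p, o) = -10 + o + p (l(p, o) = (o + p) - 10 = -10 + o + p)
(l(3, K(4, 4))*10)*(-48) = ((-10 + (-2 + 4) + 3)*10)*(-48) = ((-10 + 2 + 3)*10)*(-48) = -5*10*(-48) = -50*(-48) = 2400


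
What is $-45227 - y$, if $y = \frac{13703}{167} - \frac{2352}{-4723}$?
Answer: $- \frac{35737501260}{788741} \approx -45310.0$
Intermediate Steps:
$y = \frac{65112053}{788741}$ ($y = 13703 \cdot \frac{1}{167} - - \frac{2352}{4723} = \frac{13703}{167} + \frac{2352}{4723} = \frac{65112053}{788741} \approx 82.552$)
$-45227 - y = -45227 - \frac{65112053}{788741} = - \frac{35737501260}{788741}$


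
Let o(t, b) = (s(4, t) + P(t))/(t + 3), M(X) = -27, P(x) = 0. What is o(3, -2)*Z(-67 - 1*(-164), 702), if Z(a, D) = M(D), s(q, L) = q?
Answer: -18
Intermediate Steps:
Z(a, D) = -27
o(t, b) = 4/(3 + t) (o(t, b) = (4 + 0)/(t + 3) = 4/(3 + t))
o(3, -2)*Z(-67 - 1*(-164), 702) = (4/(3 + 3))*(-27) = (4/6)*(-27) = (4*(⅙))*(-27) = (⅔)*(-27) = -18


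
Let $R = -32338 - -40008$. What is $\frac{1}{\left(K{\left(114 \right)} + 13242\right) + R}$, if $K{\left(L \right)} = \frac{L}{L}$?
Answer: $\frac{1}{20913} \approx 4.7817 \cdot 10^{-5}$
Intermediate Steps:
$K{\left(L \right)} = 1$
$R = 7670$ ($R = -32338 + 40008 = 7670$)
$\frac{1}{\left(K{\left(114 \right)} + 13242\right) + R} = \frac{1}{\left(1 + 13242\right) + 7670} = \frac{1}{13243 + 7670} = \frac{1}{20913}$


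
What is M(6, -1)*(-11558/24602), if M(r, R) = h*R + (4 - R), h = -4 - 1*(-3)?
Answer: -34674/12301 ≈ -2.8188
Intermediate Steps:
h = -1 (h = -4 + 3 = -1)
M(r, R) = 4 - 2*R (M(r, R) = -R + (4 - R) = 4 - 2*R)
M(6, -1)*(-11558/24602) = (4 - 2*(-1))*(-11558/24602) = (4 + 2)*(-11558*1/24602) = 6*(-5779/12301) = -34674/12301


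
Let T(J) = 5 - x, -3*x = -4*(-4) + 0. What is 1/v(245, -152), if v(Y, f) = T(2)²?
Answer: 9/961 ≈ 0.0093652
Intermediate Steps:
x = -16/3 (x = -(-4*(-4) + 0)/3 = -(16 + 0)/3 = -⅓*16 = -16/3 ≈ -5.3333)
T(J) = 31/3 (T(J) = 5 - 1*(-16/3) = 5 + 16/3 = 31/3)
v(Y, f) = 961/9 (v(Y, f) = (31/3)² = 961/9)
1/v(245, -152) = 1/(961/9) = 9/961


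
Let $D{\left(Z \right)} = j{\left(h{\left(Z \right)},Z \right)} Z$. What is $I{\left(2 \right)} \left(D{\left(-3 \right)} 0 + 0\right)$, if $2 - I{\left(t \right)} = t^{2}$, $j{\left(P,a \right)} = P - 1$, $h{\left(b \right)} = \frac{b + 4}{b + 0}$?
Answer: $0$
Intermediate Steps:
$h{\left(b \right)} = \frac{4 + b}{b}$
$j{\left(P,a \right)} = -1 + P$
$D{\left(Z \right)} = Z \left(-1 + \frac{4 + Z}{Z}\right)$ ($D{\left(Z \right)} = \left(-1 + \frac{4 + Z}{Z}\right) Z = Z \left(-1 + \frac{4 + Z}{Z}\right)$)
$I{\left(t \right)} = 2 - t^{2}$
$I{\left(2 \right)} \left(D{\left(-3 \right)} 0 + 0\right) = \left(2 - 2^{2}\right) \left(4 \cdot 0 + 0\right) = \left(2 - 4\right) \left(0 + 0\right) = \left(2 - 4\right) 0 = \left(-2\right) 0 = 0$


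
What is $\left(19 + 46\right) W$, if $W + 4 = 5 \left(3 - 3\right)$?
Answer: $-260$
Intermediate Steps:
$W = -4$ ($W = -4 + 5 \left(3 - 3\right) = -4 + 5 \cdot 0 = -4 + 0 = -4$)
$\left(19 + 46\right) W = \left(19 + 46\right) \left(-4\right) = 65 \left(-4\right) = -260$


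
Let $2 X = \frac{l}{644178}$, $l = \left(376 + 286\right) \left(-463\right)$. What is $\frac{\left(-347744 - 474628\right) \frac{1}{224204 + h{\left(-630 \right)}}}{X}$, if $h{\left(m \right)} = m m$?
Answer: $\frac{66219243777}{11898256414} \approx 5.5655$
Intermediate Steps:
$l = -306506$ ($l = 662 \left(-463\right) = -306506$)
$h{\left(m \right)} = m^{2}$
$X = - \frac{153253}{644178}$ ($X = \frac{\left(-306506\right) \frac{1}{644178}}{2} = \frac{1}{2} \left(- \frac{153253}{322089}\right) = - \frac{153253}{644178} \approx -0.2379$)
$\frac{\left(-347744 - 474628\right) \frac{1}{224204 + h{\left(-630 \right)}}}{X} = \frac{\left(-347744 - 474628\right) \frac{1}{224204 + \left(-630\right)^{2}}}{- \frac{153253}{644178}} = - \frac{822372}{224204 + 396900} \left(- \frac{644178}{153253}\right) = - \frac{822372}{621104} \left(- \frac{644178}{153253}\right) = \left(-822372\right) \frac{1}{621104} \left(- \frac{644178}{153253}\right) = \left(- \frac{205593}{155276}\right) \left(- \frac{644178}{153253}\right) = \frac{66219243777}{11898256414}$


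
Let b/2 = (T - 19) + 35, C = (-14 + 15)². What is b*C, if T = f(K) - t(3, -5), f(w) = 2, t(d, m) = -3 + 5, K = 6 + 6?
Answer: 32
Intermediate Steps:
K = 12
t(d, m) = 2
C = 1 (C = 1² = 1)
T = 0 (T = 2 - 1*2 = 2 - 2 = 0)
b = 32 (b = 2*((0 - 19) + 35) = 2*(-19 + 35) = 2*16 = 32)
b*C = 32*1 = 32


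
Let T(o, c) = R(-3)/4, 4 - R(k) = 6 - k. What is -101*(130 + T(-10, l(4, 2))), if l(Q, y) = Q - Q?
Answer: -52015/4 ≈ -13004.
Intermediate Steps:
R(k) = -2 + k (R(k) = 4 - (6 - k) = 4 + (-6 + k) = -2 + k)
l(Q, y) = 0
T(o, c) = -5/4 (T(o, c) = (-2 - 3)/4 = -5*¼ = -5/4)
-101*(130 + T(-10, l(4, 2))) = -101*(130 - 5/4) = -101*515/4 = -52015/4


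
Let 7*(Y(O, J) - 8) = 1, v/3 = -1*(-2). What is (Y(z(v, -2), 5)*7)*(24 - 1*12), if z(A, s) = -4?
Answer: 684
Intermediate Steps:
v = 6 (v = 3*(-1*(-2)) = 3*2 = 6)
Y(O, J) = 57/7 (Y(O, J) = 8 + (⅐)*1 = 8 + ⅐ = 57/7)
(Y(z(v, -2), 5)*7)*(24 - 1*12) = ((57/7)*7)*(24 - 1*12) = 57*(24 - 12) = 57*12 = 684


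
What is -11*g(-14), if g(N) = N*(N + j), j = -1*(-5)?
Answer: -1386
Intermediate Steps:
j = 5
g(N) = N*(5 + N) (g(N) = N*(N + 5) = N*(5 + N))
-11*g(-14) = -(-154)*(5 - 14) = -(-154)*(-9) = -11*126 = -1386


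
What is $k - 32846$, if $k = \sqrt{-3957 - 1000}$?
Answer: $-32846 + i \sqrt{4957} \approx -32846.0 + 70.406 i$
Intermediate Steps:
$k = i \sqrt{4957}$ ($k = \sqrt{-3957 - 1000} = \sqrt{-4957} = i \sqrt{4957} \approx 70.406 i$)
$k - 32846 = i \sqrt{4957} - 32846 = -32846 + i \sqrt{4957}$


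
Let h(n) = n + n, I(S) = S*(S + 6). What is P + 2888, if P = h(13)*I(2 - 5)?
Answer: 2654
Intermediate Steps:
I(S) = S*(6 + S)
h(n) = 2*n
P = -234 (P = (2*13)*((2 - 5)*(6 + (2 - 5))) = 26*(-3*(6 - 3)) = 26*(-3*3) = 26*(-9) = -234)
P + 2888 = -234 + 2888 = 2654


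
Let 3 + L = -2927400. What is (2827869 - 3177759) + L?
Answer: -3277293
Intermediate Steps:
L = -2927403 (L = -3 - 2927400 = -2927403)
(2827869 - 3177759) + L = (2827869 - 3177759) - 2927403 = -349890 - 2927403 = -3277293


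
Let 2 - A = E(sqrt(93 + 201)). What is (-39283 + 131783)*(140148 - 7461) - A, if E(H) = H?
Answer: 12273547498 + 7*sqrt(6) ≈ 1.2274e+10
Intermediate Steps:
A = 2 - 7*sqrt(6) (A = 2 - sqrt(93 + 201) = 2 - sqrt(294) = 2 - 7*sqrt(6) ≈ -15.146)
(-39283 + 131783)*(140148 - 7461) - A = (-39283 + 131783)*(140148 - 7461) - (2 - 7*sqrt(6)) = 92500*132687 + (-2 + 7*sqrt(6)) = 12273547500 + (-2 + 7*sqrt(6)) = 12273547498 + 7*sqrt(6)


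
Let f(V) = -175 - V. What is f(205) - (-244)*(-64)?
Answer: -15996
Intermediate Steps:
f(205) - (-244)*(-64) = (-175 - 1*205) - (-244)*(-64) = (-175 - 205) - 1*15616 = -380 - 15616 = -15996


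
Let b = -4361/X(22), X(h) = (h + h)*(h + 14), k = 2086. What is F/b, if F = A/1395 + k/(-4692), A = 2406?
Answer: -122891736/264298405 ≈ -0.46497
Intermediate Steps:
X(h) = 2*h*(14 + h) (X(h) = (2*h)*(14 + h) = 2*h*(14 + h))
b = -4361/1584 (b = -4361*1/(44*(14 + 22)) = -4361/(2*22*36) = -4361/1584 ≈ -2.7532)
F = 465499/363630 (F = 2406/1395 + 2086/(-4692) = 2406*(1/1395) + 2086*(-1/4692) = 802/465 - 1043/2346 = 465499/363630 ≈ 1.2801)
F/b = 465499/(363630*(-4361/1584)) = (465499/363630)*(-1584/4361) = -122891736/264298405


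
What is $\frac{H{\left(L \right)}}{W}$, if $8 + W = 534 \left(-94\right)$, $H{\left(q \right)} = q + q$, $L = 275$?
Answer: $- \frac{25}{2282} \approx -0.010955$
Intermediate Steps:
$H{\left(q \right)} = 2 q$
$W = -50204$ ($W = -8 + 534 \left(-94\right) = -8 - 50196 = -50204$)
$\frac{H{\left(L \right)}}{W} = \frac{2 \cdot 275}{-50204} = 550 \left(- \frac{1}{50204}\right) = - \frac{25}{2282}$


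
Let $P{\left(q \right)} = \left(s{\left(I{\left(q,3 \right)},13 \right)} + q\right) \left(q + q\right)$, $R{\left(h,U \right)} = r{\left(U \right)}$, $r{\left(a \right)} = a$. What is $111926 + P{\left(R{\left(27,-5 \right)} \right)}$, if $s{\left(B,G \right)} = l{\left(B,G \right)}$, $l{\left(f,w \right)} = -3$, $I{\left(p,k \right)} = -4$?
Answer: $112006$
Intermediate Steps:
$R{\left(h,U \right)} = U$
$s{\left(B,G \right)} = -3$
$P{\left(q \right)} = 2 q \left(-3 + q\right)$ ($P{\left(q \right)} = \left(-3 + q\right) \left(q + q\right) = \left(-3 + q\right) 2 q = 2 q \left(-3 + q\right)$)
$111926 + P{\left(R{\left(27,-5 \right)} \right)} = 111926 + 2 \left(-5\right) \left(-3 - 5\right) = 111926 + 2 \left(-5\right) \left(-8\right) = 111926 + 80 = 112006$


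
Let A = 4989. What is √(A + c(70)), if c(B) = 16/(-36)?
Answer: √44897/3 ≈ 70.630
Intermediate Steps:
c(B) = -4/9 (c(B) = 16*(-1/36) = -4/9)
√(A + c(70)) = √(4989 - 4/9) = √(44897/9) = √44897/3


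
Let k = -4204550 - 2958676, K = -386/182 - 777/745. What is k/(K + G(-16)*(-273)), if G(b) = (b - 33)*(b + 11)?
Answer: 485630906670/4534683067 ≈ 107.09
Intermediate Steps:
G(b) = (-33 + b)*(11 + b)
K = -214492/67795 (K = -386*1/182 - 777*1/745 = -193/91 - 777/745 = -214492/67795 ≈ -3.1638)
k = -7163226
k/(K + G(-16)*(-273)) = -7163226/(-214492/67795 + (-363 + (-16)**2 - 22*(-16))*(-273)) = -7163226/(-214492/67795 + (-363 + 256 + 352)*(-273)) = -7163226/(-214492/67795 + 245*(-273)) = -7163226/(-214492/67795 - 66885) = -7163226/(-4534683067/67795) = -7163226*(-67795/4534683067) = 485630906670/4534683067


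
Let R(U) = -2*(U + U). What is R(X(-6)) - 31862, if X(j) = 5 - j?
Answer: -31906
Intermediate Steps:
R(U) = -4*U
R(X(-6)) - 31862 = -4*(5 - 1*(-6)) - 31862 = -4*(5 + 6) - 31862 = -4*11 - 31862 = -44 - 31862 = -31906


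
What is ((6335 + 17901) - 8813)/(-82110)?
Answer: -5141/27370 ≈ -0.18783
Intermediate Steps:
((6335 + 17901) - 8813)/(-82110) = (24236 - 8813)*(-1/82110) = 15423*(-1/82110) = -5141/27370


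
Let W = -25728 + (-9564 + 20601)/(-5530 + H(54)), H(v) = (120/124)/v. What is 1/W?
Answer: -1542865/39697910043 ≈ -3.8865e-5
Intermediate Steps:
H(v) = 30/(31*v) (H(v) = (120*(1/124))/v = 30/(31*v))
W = -39697910043/1542865 (W = -25728 + (-9564 + 20601)/(-5530 + (30/31)/54) = -25728 + 11037/(-5530 + (30/31)*(1/54)) = -25728 + 11037/(-5530 + 5/279) = -25728 + 11037/(-1542865/279) = -25728 + 11037*(-279/1542865) = -25728 - 3079323/1542865 = -39697910043/1542865 ≈ -25730.)
1/W = 1/(-39697910043/1542865) = -1542865/39697910043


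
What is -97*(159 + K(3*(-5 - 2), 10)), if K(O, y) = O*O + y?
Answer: -59170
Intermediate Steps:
K(O, y) = y + O**2 (K(O, y) = O**2 + y = y + O**2)
-97*(159 + K(3*(-5 - 2), 10)) = -97*(159 + (10 + (3*(-5 - 2))**2)) = -97*(159 + (10 + (3*(-7))**2)) = -97*(159 + (10 + (-21)**2)) = -97*(159 + (10 + 441)) = -97*(159 + 451) = -97*610 = -59170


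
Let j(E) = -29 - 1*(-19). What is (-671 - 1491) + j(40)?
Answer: -2172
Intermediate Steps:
j(E) = -10 (j(E) = -29 + 19 = -10)
(-671 - 1491) + j(40) = (-671 - 1491) - 10 = -2162 - 10 = -2172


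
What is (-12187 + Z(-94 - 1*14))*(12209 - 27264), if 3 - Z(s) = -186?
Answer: 180629890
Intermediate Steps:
Z(s) = 189 (Z(s) = 3 - 1*(-186) = 3 + 186 = 189)
(-12187 + Z(-94 - 1*14))*(12209 - 27264) = (-12187 + 189)*(12209 - 27264) = -11998*(-15055) = 180629890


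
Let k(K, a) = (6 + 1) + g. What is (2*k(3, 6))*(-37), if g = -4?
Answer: -222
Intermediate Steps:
k(K, a) = 3 (k(K, a) = (6 + 1) - 4 = 7 - 4 = 3)
(2*k(3, 6))*(-37) = (2*3)*(-37) = 6*(-37) = -222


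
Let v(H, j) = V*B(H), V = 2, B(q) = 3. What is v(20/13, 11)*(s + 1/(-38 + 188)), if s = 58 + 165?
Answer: 33451/25 ≈ 1338.0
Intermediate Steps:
v(H, j) = 6 (v(H, j) = 2*3 = 6)
s = 223
v(20/13, 11)*(s + 1/(-38 + 188)) = 6*(223 + 1/(-38 + 188)) = 6*(223 + 1/150) = 6*(33451/150) = 33451/25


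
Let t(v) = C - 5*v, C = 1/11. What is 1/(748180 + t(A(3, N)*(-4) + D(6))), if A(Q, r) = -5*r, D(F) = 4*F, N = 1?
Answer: 11/8227561 ≈ 1.3370e-6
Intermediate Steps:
C = 1/11 ≈ 0.090909
t(v) = 1/11 - 5*v
1/(748180 + t(A(3, N)*(-4) + D(6))) = 1/(748180 + (1/11 - 5*(-5*1*(-4) + 4*6))) = 1/(748180 + (1/11 - 5*(-5*(-4) + 24))) = 1/(748180 + (1/11 - 5*(20 + 24))) = 1/(748180 + (1/11 - 5*44)) = 1/(748180 + (1/11 - 220)) = 1/(748180 - 2419/11) = 1/(8227561/11) = 11/8227561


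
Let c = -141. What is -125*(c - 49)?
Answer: 23750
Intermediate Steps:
-125*(c - 49) = -125*(-141 - 49) = -125*(-190) = 23750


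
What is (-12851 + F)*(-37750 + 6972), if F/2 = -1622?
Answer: 495371910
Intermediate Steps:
F = -3244 (F = 2*(-1622) = -3244)
(-12851 + F)*(-37750 + 6972) = (-12851 - 3244)*(-37750 + 6972) = -16095*(-30778) = 495371910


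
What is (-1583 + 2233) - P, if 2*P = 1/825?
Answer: 1072499/1650 ≈ 650.00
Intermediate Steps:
P = 1/1650 (P = (½)/825 = (½)*(1/825) = 1/1650 ≈ 0.00060606)
(-1583 + 2233) - P = (-1583 + 2233) - 1*1/1650 = 650 - 1/1650 = 1072499/1650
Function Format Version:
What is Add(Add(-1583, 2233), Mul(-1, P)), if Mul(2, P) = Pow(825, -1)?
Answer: Rational(1072499, 1650) ≈ 650.00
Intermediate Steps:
P = Rational(1, 1650) (P = Mul(Rational(1, 2), Pow(825, -1)) = Mul(Rational(1, 2), Rational(1, 825)) = Rational(1, 1650) ≈ 0.00060606)
Add(Add(-1583, 2233), Mul(-1, P)) = Add(Add(-1583, 2233), Mul(-1, Rational(1, 1650))) = Add(650, Rational(-1, 1650)) = Rational(1072499, 1650)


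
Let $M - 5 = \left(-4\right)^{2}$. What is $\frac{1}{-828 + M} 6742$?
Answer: $- \frac{6742}{807} \approx -8.3544$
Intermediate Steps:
$M = 21$ ($M = 5 + \left(-4\right)^{2} = 5 + 16 = 21$)
$\frac{1}{-828 + M} 6742 = \frac{1}{-828 + 21} \cdot 6742 = \frac{1}{-807} \cdot 6742 = \left(- \frac{1}{807}\right) 6742 = - \frac{6742}{807}$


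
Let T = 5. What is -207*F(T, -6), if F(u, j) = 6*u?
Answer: -6210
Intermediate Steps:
-207*F(T, -6) = -1242*5 = -207*30 = -6210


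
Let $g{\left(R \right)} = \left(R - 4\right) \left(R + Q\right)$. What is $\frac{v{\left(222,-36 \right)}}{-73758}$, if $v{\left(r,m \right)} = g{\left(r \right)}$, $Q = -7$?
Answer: $- \frac{23435}{36879} \approx -0.63546$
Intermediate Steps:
$g{\left(R \right)} = \left(-7 + R\right) \left(-4 + R\right)$ ($g{\left(R \right)} = \left(R - 4\right) \left(R - 7\right) = \left(-4 + R\right) \left(-7 + R\right) = \left(-7 + R\right) \left(-4 + R\right)$)
$v{\left(r,m \right)} = 28 + r^{2} - 11 r$
$\frac{v{\left(222,-36 \right)}}{-73758} = \frac{28 + 222^{2} - 2442}{-73758} = \left(28 + 49284 - 2442\right) \left(- \frac{1}{73758}\right) = 46870 \left(- \frac{1}{73758}\right) = - \frac{23435}{36879}$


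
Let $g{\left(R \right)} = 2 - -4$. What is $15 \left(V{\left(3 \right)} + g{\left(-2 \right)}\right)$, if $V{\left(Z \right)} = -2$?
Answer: $60$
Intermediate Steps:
$g{\left(R \right)} = 6$ ($g{\left(R \right)} = 2 + 4 = 6$)
$15 \left(V{\left(3 \right)} + g{\left(-2 \right)}\right) = 15 \left(-2 + 6\right) = 15 \cdot 4 = 60$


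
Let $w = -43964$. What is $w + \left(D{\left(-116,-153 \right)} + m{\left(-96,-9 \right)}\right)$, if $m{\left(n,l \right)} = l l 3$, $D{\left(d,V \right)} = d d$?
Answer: $-30265$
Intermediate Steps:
$D{\left(d,V \right)} = d^{2}$
$m{\left(n,l \right)} = 3 l^{2}$ ($m{\left(n,l \right)} = l^{2} \cdot 3 = 3 l^{2}$)
$w + \left(D{\left(-116,-153 \right)} + m{\left(-96,-9 \right)}\right) = -43964 + \left(\left(-116\right)^{2} + 3 \left(-9\right)^{2}\right) = -43964 + \left(13456 + 3 \cdot 81\right) = -43964 + \left(13456 + 243\right) = -43964 + 13699 = -30265$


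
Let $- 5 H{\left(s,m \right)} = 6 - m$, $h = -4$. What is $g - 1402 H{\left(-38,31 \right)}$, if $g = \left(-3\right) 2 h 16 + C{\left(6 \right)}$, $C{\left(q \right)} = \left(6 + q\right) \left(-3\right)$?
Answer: $-6662$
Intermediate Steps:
$C{\left(q \right)} = -18 - 3 q$
$H{\left(s,m \right)} = - \frac{6}{5} + \frac{m}{5}$ ($H{\left(s,m \right)} = - \frac{6 - m}{5} = - \frac{6}{5} + \frac{m}{5}$)
$g = 348$ ($g = \left(-3\right) 2 \left(-4\right) 16 - 36 = \left(-6\right) \left(-4\right) 16 - 36 = 24 \cdot 16 - 36 = 384 - 36 = 348$)
$g - 1402 H{\left(-38,31 \right)} = 348 - 1402 \left(- \frac{6}{5} + \frac{1}{5} \cdot 31\right) = 348 - 1402 \left(- \frac{6}{5} + \frac{31}{5}\right) = 348 - 7010 = -6662$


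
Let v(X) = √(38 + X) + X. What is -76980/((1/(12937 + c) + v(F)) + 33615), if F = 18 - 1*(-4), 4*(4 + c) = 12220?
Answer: -661886376177097680/289216301587790809 + 39354661530240*√15/289216301587790809 ≈ -2.2880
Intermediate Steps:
c = 3051 (c = -4 + (¼)*12220 = -4 + 3055 = 3051)
F = 22 (F = 18 + 4 = 22)
v(X) = X + √(38 + X)
-76980/((1/(12937 + c) + v(F)) + 33615) = -76980/((1/(12937 + 3051) + (22 + √(38 + 22))) + 33615) = -76980/((1/15988 + (22 + √60)) + 33615) = -76980/((1/15988 + (22 + 2*√15)) + 33615) = -76980/((351737/15988 + 2*√15) + 33615) = -76980/(537788357/15988 + 2*√15)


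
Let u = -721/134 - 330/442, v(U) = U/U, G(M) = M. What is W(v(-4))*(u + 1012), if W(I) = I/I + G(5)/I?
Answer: 89363751/14807 ≈ 6035.2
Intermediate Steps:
v(U) = 1
W(I) = 1 + 5/I (W(I) = I/I + 5/I = 1 + 5/I)
u = -181451/29614 (u = -721*1/134 - 330*1/442 = -721/134 - 165/221 = -181451/29614 ≈ -6.1272)
W(v(-4))*(u + 1012) = ((5 + 1)/1)*(-181451/29614 + 1012) = (1*6)*(29787917/29614) = 6*(29787917/29614) = 89363751/14807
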